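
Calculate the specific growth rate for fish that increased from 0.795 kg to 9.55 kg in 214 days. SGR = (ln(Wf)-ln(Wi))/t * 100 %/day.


ln(W_f) = ln(9.55) = 2.2565412
ln(W_i) = ln(0.795) = -0.22941316
ln(W_f) - ln(W_i) = 2.2565412 - -0.22941316 = 2.4859544
SGR = 2.4859544 / 214 * 100 = 1.16166 %/day

1.16166 %/day


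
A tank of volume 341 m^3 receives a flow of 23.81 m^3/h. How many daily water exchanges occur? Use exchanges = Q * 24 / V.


Daily flow volume = 23.81 m^3/h * 24 h = 571.44 m^3/day
Exchanges = daily flow / tank volume = 571.44 / 341 = 1.67578 exchanges/day

1.67578 exchanges/day


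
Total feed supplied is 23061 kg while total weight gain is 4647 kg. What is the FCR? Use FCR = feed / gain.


FCR = feed consumed / weight gained
FCR = 23061 kg / 4647 kg = 4.96256

4.96256


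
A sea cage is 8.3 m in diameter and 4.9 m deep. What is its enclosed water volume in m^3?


r = d/2 = 8.3/2 = 4.15 m
Base area = pi*r^2 = pi*4.15^2 = 54.106079 m^2
Volume = 54.106079 * 4.9 = 265.12 m^3

265.12 m^3


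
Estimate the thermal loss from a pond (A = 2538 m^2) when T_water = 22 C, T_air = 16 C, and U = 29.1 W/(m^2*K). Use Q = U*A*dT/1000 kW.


Temperature difference dT = 22 - 16 = 6 K
Heat loss (W) = U * A * dT = 29.1 * 2538 * 6 = 443134.8 W
Convert to kW: 443134.8 / 1000 = 443.1348 kW

443.1348 kW


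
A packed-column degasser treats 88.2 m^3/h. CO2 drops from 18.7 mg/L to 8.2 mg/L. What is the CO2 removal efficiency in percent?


CO2_out / CO2_in = 8.2 / 18.7 = 0.43850267
Fraction remaining = 0.43850267
efficiency = (1 - 0.43850267) * 100 = 56.1497 %

56.1497 %


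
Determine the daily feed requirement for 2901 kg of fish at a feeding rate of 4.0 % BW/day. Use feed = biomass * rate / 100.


Feeding rate fraction = 4.0% / 100 = 0.04
Daily feed = 2901 kg * 0.04 = 116.04 kg/day

116.04 kg/day


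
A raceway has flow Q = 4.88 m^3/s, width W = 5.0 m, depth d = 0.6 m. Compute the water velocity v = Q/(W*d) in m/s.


Cross-sectional area = W * d = 5.0 * 0.6 = 3 m^2
Velocity = Q / A = 4.88 / 3 = 1.62667 m/s

1.62667 m/s


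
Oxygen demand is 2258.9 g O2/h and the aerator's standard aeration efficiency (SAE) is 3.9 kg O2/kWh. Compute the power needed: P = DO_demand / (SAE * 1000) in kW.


SAE in g O2/kWh = 3.9 * 1000 = 3900 g/kWh
P = DO_demand / SAE_g = 2258.9 / 3900 = 0.579205 kW

0.579205 kW


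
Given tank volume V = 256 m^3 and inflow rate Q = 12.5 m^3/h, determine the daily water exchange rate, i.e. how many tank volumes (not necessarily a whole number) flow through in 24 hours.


Daily flow volume = 12.5 m^3/h * 24 h = 300 m^3/day
Exchanges = daily flow / tank volume = 300 / 256 = 1.17188 exchanges/day

1.17188 exchanges/day


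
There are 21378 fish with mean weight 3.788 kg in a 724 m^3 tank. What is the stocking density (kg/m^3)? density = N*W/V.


Total biomass = 21378 fish * 3.788 kg = 80979.864 kg
Density = total biomass / volume = 80979.864 / 724 = 111.851 kg/m^3

111.851 kg/m^3


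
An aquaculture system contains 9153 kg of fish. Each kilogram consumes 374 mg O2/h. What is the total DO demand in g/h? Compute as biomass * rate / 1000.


Total O2 consumption (mg/h) = 9153 kg * 374 mg/(kg*h) = 3423222 mg/h
Convert to g/h: 3423222 / 1000 = 3423.222 g/h

3423.222 g/h


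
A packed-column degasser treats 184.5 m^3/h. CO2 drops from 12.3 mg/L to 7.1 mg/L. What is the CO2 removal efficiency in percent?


CO2_out / CO2_in = 7.1 / 12.3 = 0.57723577
Fraction remaining = 0.57723577
efficiency = (1 - 0.57723577) * 100 = 42.2764 %

42.2764 %


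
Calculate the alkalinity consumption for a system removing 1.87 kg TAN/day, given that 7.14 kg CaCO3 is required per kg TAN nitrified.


Alkalinity factor: 7.14 kg CaCO3 consumed per kg TAN nitrified
alk = 1.87 kg TAN * 7.14 = 13.3518 kg CaCO3/day

13.3518 kg CaCO3/day


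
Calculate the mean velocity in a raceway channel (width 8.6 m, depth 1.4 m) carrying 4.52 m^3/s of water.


Cross-sectional area = W * d = 8.6 * 1.4 = 12.04 m^2
Velocity = Q / A = 4.52 / 12.04 = 0.375415 m/s

0.375415 m/s


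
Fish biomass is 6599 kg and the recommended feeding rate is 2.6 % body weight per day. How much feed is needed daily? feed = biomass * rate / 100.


Feeding rate fraction = 2.6% / 100 = 0.026
Daily feed = 6599 kg * 0.026 = 171.574 kg/day

171.574 kg/day


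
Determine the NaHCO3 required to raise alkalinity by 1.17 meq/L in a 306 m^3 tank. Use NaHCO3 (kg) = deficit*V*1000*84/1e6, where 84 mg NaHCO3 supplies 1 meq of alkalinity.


Tank volume in L = 306 m^3 * 1000 = 306000 L
Total meq required = 1.17 meq/L * 306000 L = 358020 meq
NaHCO3 mass = 358020 meq * 84 mg/meq / 1e6 = 30.0737 kg

30.0737 kg


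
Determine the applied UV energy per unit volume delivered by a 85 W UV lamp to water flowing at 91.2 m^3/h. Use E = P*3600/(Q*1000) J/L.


Energy delivered per hour = 85 W * 3600 s = 306000 J/h
Volume treated per hour = 91.2 m^3/h * 1000 = 91200 L/h
dose = 306000 / 91200 = 3.35526 J/L

3.35526 J/L


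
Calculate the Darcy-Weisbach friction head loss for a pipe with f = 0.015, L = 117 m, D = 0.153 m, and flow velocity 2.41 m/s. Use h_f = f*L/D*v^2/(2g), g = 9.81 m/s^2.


v^2 = 2.41^2 = 5.8081 m^2/s^2
L/D = 117/0.153 = 764.70588
h_f = f*(L/D)*v^2/(2g) = 0.015 * 764.70588 * 5.8081 / 19.62 = 3.39563 m

3.39563 m


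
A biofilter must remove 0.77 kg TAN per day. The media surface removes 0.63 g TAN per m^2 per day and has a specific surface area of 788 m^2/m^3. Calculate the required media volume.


A = 0.77*1000 / 0.63 = 1222.2222 m^2
V = 1222.2222 / 788 = 1.55104

1.55104 m^3


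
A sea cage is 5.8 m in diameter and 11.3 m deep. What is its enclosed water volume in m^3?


r = d/2 = 5.8/2 = 2.9 m
Base area = pi*r^2 = pi*2.9^2 = 26.420794 m^2
Volume = 26.420794 * 11.3 = 298.555 m^3

298.555 m^3


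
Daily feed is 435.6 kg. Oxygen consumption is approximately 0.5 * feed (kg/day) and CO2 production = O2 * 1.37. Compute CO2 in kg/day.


O2 = 435.6 * 0.5 = 217.8
CO2 = 217.8 * 1.37 = 298.386

298.386 kg/day


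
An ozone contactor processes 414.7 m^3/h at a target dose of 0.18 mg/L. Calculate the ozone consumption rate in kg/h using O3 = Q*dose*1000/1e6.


O3 demand (mg/h) = Q * dose * 1000 = 414.7 * 0.18 * 1000 = 74646 mg/h
Convert mg to kg: 74646 / 1e6 = 0.074646 kg/h

0.074646 kg/h


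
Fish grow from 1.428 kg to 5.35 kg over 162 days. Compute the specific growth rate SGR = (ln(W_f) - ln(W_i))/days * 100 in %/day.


ln(W_f) = ln(5.35) = 1.6770966
ln(W_i) = ln(1.428) = 0.35627486
ln(W_f) - ln(W_i) = 1.6770966 - 0.35627486 = 1.3208217
SGR = 1.3208217 / 162 * 100 = 0.815322 %/day

0.815322 %/day


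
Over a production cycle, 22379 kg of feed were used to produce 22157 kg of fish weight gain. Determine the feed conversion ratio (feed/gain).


FCR = feed consumed / weight gained
FCR = 22379 kg / 22157 kg = 1.01002

1.01002


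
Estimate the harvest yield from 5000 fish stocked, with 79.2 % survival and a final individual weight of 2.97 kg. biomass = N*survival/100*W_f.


Survivors = 5000 * 79.2/100 = 3960 fish
Harvest biomass = survivors * W_f = 3960 * 2.97 = 11761.2 kg

11761.2 kg


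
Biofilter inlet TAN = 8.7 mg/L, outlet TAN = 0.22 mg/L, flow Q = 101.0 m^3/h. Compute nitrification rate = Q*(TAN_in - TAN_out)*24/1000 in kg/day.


Concentration drop: TAN_in - TAN_out = 8.7 - 0.22 = 8.48 mg/L
Hourly TAN removed = Q * dTAN = 101.0 m^3/h * 8.48 mg/L = 856.48 g/h  (m^3/h * mg/L = g/h)
Daily TAN removed = 856.48 * 24 = 20555.52 g/day
Convert to kg/day: 20555.52 / 1000 = 20.55552 kg/day

20.55552 kg/day


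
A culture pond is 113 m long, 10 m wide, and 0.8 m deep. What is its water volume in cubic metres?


Base area = L * W = 113 * 10 = 1130 m^2
Volume = area * depth = 1130 * 0.8 = 904 m^3

904 m^3


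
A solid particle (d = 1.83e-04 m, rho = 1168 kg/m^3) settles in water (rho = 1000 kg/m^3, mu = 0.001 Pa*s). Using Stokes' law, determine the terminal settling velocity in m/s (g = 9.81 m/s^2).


Density difference: rho_p - rho_f = 1168 - 1000 = 168 kg/m^3
d^2 = (1.83e-04)^2 = 3.3489e-08 m^2
Numerator = (rho_p - rho_f) * g * d^2 = 168 * 9.81 * 3.3489e-08 = 5.5192551e-05
Denominator = 18 * mu = 18 * 0.001 = 0.018
v_s = 5.5192551e-05 / 0.018 = 0.00306625 m/s
Check: Re = rho_f * v_s * d / mu = 1000 * 0.00306625 * 1.83e-04 / 0.001 = 0.561 < 1, so Stokes' law applies.

0.00306625 m/s


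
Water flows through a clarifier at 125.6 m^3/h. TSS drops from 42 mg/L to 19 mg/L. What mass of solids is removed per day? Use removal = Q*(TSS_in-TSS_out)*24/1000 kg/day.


Concentration drop: TSS_in - TSS_out = 42 - 19 = 23 mg/L
Hourly solids removed = Q * dTSS = 125.6 m^3/h * 23 mg/L = 2888.8 g/h  (m^3/h * mg/L = g/h)
Daily solids removed = 2888.8 * 24 = 69331.2 g/day
Convert g to kg: 69331.2 / 1000 = 69.3312 kg/day

69.3312 kg/day


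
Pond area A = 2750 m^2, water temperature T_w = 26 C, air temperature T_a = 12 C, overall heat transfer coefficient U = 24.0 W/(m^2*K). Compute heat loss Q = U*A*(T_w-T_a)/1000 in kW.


Temperature difference dT = 26 - 12 = 14 K
Heat loss (W) = U * A * dT = 24.0 * 2750 * 14 = 924000 W
Convert to kW: 924000 / 1000 = 924 kW

924 kW


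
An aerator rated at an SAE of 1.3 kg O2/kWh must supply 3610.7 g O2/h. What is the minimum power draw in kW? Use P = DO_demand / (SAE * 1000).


SAE in g O2/kWh = 1.3 * 1000 = 1300 g/kWh
P = DO_demand / SAE_g = 3610.7 / 1300 = 2.77746 kW

2.77746 kW


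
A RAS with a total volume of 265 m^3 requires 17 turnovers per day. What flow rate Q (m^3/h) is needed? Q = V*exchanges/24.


Daily recirculation volume = 265 m^3 * 17 = 4505 m^3/day
Flow rate Q = daily volume / 24 h = 4505 / 24 = 187.708 m^3/h

187.708 m^3/h


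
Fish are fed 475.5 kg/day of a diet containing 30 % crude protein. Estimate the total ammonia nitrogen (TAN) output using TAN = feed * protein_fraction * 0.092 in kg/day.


Protein in feed = 475.5 * 30/100 = 142.65 kg/day
TAN = protein * 0.092 = 142.65 * 0.092 = 13.1238 kg/day

13.1238 kg/day


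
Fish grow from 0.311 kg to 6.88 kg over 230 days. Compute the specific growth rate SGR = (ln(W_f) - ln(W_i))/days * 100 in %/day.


ln(W_f) = ln(6.88) = 1.9286187
ln(W_i) = ln(0.311) = -1.1679624
ln(W_f) - ln(W_i) = 1.9286187 - -1.1679624 = 3.0965811
SGR = 3.0965811 / 230 * 100 = 1.34634 %/day

1.34634 %/day


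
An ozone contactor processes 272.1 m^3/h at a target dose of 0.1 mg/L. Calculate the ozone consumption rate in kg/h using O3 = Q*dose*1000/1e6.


O3 demand (mg/h) = Q * dose * 1000 = 272.1 * 0.1 * 1000 = 27210 mg/h
Convert mg to kg: 27210 / 1e6 = 0.02721 kg/h

0.02721 kg/h


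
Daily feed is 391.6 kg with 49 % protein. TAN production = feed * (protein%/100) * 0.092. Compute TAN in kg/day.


Protein in feed = 391.6 * 49/100 = 191.884 kg/day
TAN = protein * 0.092 = 191.884 * 0.092 = 17.653328 kg/day

17.653328 kg/day


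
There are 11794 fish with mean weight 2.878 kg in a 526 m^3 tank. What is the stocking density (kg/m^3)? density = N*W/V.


Total biomass = 11794 fish * 2.878 kg = 33943.132 kg
Density = total biomass / volume = 33943.132 / 526 = 64.5307 kg/m^3

64.5307 kg/m^3


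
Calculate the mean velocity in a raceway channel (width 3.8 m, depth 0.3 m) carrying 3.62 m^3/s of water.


Cross-sectional area = W * d = 3.8 * 0.3 = 1.14 m^2
Velocity = Q / A = 3.62 / 1.14 = 3.17544 m/s

3.17544 m/s


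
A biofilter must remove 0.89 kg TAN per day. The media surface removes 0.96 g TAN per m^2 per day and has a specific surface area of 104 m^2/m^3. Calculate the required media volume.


A = 0.89*1000 / 0.96 = 927.08333 m^2
V = 927.08333 / 104 = 8.91426

8.91426 m^3


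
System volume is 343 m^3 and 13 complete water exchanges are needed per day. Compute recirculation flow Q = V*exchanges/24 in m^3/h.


Daily recirculation volume = 343 m^3 * 13 = 4459 m^3/day
Flow rate Q = daily volume / 24 h = 4459 / 24 = 185.792 m^3/h

185.792 m^3/h


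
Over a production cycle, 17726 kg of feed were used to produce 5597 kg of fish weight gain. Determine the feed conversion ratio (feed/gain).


FCR = feed consumed / weight gained
FCR = 17726 kg / 5597 kg = 3.16705

3.16705


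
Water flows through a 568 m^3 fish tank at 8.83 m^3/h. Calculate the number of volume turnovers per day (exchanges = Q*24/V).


Daily flow volume = 8.83 m^3/h * 24 h = 211.92 m^3/day
Exchanges = daily flow / tank volume = 211.92 / 568 = 0.373099 exchanges/day

0.373099 exchanges/day


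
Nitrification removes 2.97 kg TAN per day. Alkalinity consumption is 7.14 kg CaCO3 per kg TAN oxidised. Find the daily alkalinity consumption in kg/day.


Alkalinity factor: 7.14 kg CaCO3 consumed per kg TAN nitrified
alk = 2.97 kg TAN * 7.14 = 21.2058 kg CaCO3/day

21.2058 kg CaCO3/day


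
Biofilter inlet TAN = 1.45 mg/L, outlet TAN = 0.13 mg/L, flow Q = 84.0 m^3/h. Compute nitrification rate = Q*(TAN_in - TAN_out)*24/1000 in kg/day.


Concentration drop: TAN_in - TAN_out = 1.45 - 0.13 = 1.32 mg/L
Hourly TAN removed = Q * dTAN = 84.0 m^3/h * 1.32 mg/L = 110.88 g/h  (m^3/h * mg/L = g/h)
Daily TAN removed = 110.88 * 24 = 2661.12 g/day
Convert to kg/day: 2661.12 / 1000 = 2.66112 kg/day

2.66112 kg/day


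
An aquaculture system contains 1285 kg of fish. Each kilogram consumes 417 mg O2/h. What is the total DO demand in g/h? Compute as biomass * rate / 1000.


Total O2 consumption (mg/h) = 1285 kg * 417 mg/(kg*h) = 535845 mg/h
Convert to g/h: 535845 / 1000 = 535.845 g/h

535.845 g/h


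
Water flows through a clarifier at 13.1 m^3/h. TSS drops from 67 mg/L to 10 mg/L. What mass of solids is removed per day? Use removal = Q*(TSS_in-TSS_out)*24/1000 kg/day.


Concentration drop: TSS_in - TSS_out = 67 - 10 = 57 mg/L
Hourly solids removed = Q * dTSS = 13.1 m^3/h * 57 mg/L = 746.7 g/h  (m^3/h * mg/L = g/h)
Daily solids removed = 746.7 * 24 = 17920.8 g/day
Convert g to kg: 17920.8 / 1000 = 17.9208 kg/day

17.9208 kg/day


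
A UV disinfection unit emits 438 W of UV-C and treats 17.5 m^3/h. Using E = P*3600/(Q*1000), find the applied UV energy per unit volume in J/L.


Energy delivered per hour = 438 W * 3600 s = 1576800 J/h
Volume treated per hour = 17.5 m^3/h * 1000 = 17500 L/h
dose = 1576800 / 17500 = 90.1029 J/L

90.1029 J/L


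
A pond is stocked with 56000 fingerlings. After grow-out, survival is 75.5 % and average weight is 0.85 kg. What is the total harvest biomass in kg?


Survivors = 56000 * 75.5/100 = 42280 fish
Harvest biomass = survivors * W_f = 42280 * 0.85 = 35938 kg

35938 kg


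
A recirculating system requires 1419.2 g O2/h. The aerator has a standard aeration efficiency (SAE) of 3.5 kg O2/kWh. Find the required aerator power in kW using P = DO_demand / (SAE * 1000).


SAE in g O2/kWh = 3.5 * 1000 = 3500 g/kWh
P = DO_demand / SAE_g = 1419.2 / 3500 = 0.405486 kW

0.405486 kW


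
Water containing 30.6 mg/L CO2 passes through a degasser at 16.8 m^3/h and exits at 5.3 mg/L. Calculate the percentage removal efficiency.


CO2_out / CO2_in = 5.3 / 30.6 = 0.17320261
Fraction remaining = 0.17320261
efficiency = (1 - 0.17320261) * 100 = 82.6797 %

82.6797 %


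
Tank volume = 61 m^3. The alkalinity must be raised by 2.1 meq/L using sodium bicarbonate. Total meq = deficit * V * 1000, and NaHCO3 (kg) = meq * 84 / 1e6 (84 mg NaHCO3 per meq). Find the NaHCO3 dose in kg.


Tank volume in L = 61 m^3 * 1000 = 61000 L
Total meq required = 2.1 meq/L * 61000 L = 128100 meq
NaHCO3 mass = 128100 meq * 84 mg/meq / 1e6 = 10.7604 kg

10.7604 kg


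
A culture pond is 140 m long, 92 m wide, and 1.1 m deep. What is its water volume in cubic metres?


Base area = L * W = 140 * 92 = 12880 m^2
Volume = area * depth = 12880 * 1.1 = 14168 m^3

14168 m^3


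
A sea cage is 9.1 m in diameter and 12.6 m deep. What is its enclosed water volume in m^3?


r = d/2 = 9.1/2 = 4.55 m
Base area = pi*r^2 = pi*4.55^2 = 65.038822 m^2
Volume = 65.038822 * 12.6 = 819.489 m^3

819.489 m^3


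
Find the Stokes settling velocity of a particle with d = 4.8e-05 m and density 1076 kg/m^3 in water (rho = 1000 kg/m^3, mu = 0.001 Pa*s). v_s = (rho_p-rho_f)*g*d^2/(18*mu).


Density difference: rho_p - rho_f = 1076 - 1000 = 76 kg/m^3
d^2 = (4.8e-05)^2 = 2.304e-09 m^2
Numerator = (rho_p - rho_f) * g * d^2 = 76 * 9.81 * 2.304e-09 = 1.7177702e-06
Denominator = 18 * mu = 18 * 0.001 = 0.018
v_s = 1.7177702e-06 / 0.018 = 9.54317e-05 m/s
Check: Re = rho_f * v_s * d / mu = 1000 * 9.54317e-05 * 4.8e-05 / 0.001 = 0.00458 < 1, so Stokes' law applies.

9.54317e-05 m/s


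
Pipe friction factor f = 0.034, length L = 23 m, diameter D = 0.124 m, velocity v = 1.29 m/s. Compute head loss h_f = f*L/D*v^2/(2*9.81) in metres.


v^2 = 1.29^2 = 1.6641 m^2/s^2
L/D = 23/0.124 = 185.48387
h_f = f*(L/D)*v^2/(2g) = 0.034 * 185.48387 * 1.6641 / 19.62 = 0.534891 m

0.534891 m


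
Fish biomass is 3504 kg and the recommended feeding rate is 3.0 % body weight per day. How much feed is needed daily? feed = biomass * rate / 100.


Feeding rate fraction = 3.0% / 100 = 0.03
Daily feed = 3504 kg * 0.03 = 105.12 kg/day

105.12 kg/day


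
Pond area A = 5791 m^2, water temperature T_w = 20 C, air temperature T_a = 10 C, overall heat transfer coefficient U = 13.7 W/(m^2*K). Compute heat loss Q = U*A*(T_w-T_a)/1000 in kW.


Temperature difference dT = 20 - 10 = 10 K
Heat loss (W) = U * A * dT = 13.7 * 5791 * 10 = 793367 W
Convert to kW: 793367 / 1000 = 793.367 kW

793.367 kW


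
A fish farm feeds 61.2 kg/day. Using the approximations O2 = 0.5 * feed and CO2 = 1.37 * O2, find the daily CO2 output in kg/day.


O2 = 61.2 * 0.5 = 30.6
CO2 = 30.6 * 1.37 = 41.922

41.922 kg/day


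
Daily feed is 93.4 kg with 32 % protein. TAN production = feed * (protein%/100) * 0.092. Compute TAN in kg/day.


Protein in feed = 93.4 * 32/100 = 29.888 kg/day
TAN = protein * 0.092 = 29.888 * 0.092 = 2.749696 kg/day

2.749696 kg/day


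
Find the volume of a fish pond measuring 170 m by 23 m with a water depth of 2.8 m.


Base area = L * W = 170 * 23 = 3910 m^2
Volume = area * depth = 3910 * 2.8 = 10948 m^3

10948 m^3


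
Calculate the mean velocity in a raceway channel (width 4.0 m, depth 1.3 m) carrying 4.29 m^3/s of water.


Cross-sectional area = W * d = 4.0 * 1.3 = 5.2 m^2
Velocity = Q / A = 4.29 / 5.2 = 0.825 m/s

0.825 m/s


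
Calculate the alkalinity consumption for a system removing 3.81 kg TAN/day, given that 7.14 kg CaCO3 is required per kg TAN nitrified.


Alkalinity factor: 7.14 kg CaCO3 consumed per kg TAN nitrified
alk = 3.81 kg TAN * 7.14 = 27.2034 kg CaCO3/day

27.2034 kg CaCO3/day


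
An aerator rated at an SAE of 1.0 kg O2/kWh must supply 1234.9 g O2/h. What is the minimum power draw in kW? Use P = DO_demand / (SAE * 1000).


SAE in g O2/kWh = 1.0 * 1000 = 1000 g/kWh
P = DO_demand / SAE_g = 1234.9 / 1000 = 1.2349 kW

1.2349 kW


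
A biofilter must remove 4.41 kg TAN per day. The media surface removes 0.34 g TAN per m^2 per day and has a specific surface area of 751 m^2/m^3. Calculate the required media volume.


A = 4.41*1000 / 0.34 = 12970.588 m^2
V = 12970.588 / 751 = 17.2711

17.2711 m^3


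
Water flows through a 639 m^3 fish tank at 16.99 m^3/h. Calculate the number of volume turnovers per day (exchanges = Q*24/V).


Daily flow volume = 16.99 m^3/h * 24 h = 407.76 m^3/day
Exchanges = daily flow / tank volume = 407.76 / 639 = 0.638122 exchanges/day

0.638122 exchanges/day


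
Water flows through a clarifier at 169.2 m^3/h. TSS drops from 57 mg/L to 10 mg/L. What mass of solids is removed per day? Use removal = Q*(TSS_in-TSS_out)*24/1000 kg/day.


Concentration drop: TSS_in - TSS_out = 57 - 10 = 47 mg/L
Hourly solids removed = Q * dTSS = 169.2 m^3/h * 47 mg/L = 7952.4 g/h  (m^3/h * mg/L = g/h)
Daily solids removed = 7952.4 * 24 = 190857.6 g/day
Convert g to kg: 190857.6 / 1000 = 190.8576 kg/day

190.8576 kg/day


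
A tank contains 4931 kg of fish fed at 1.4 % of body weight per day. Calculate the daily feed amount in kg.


Feeding rate fraction = 1.4% / 100 = 0.014
Daily feed = 4931 kg * 0.014 = 69.034 kg/day

69.034 kg/day


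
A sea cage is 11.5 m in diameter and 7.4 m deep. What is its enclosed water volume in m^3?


r = d/2 = 11.5/2 = 5.75 m
Base area = pi*r^2 = pi*5.75^2 = 103.86891 m^2
Volume = 103.86891 * 7.4 = 768.63 m^3

768.63 m^3


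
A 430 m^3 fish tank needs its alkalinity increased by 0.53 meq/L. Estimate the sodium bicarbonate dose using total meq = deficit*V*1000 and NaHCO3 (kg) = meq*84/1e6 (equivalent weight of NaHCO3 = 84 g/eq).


Tank volume in L = 430 m^3 * 1000 = 430000 L
Total meq required = 0.53 meq/L * 430000 L = 227900 meq
NaHCO3 mass = 227900 meq * 84 mg/meq / 1e6 = 19.1436 kg

19.1436 kg


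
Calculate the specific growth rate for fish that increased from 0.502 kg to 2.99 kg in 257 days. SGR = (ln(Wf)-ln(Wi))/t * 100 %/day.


ln(W_f) = ln(2.99) = 1.0952734
ln(W_i) = ln(0.502) = -0.68915516
ln(W_f) - ln(W_i) = 1.0952734 - -0.68915516 = 1.7844286
SGR = 1.7844286 / 257 * 100 = 0.69433 %/day

0.69433 %/day


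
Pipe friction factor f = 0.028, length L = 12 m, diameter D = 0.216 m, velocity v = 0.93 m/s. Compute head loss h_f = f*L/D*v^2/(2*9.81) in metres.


v^2 = 0.93^2 = 0.8649 m^2/s^2
L/D = 12/0.216 = 55.555556
h_f = f*(L/D)*v^2/(2g) = 0.028 * 55.555556 * 0.8649 / 19.62 = 0.0685729 m

0.0685729 m


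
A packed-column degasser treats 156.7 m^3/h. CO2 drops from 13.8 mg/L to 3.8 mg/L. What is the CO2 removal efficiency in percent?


CO2_out / CO2_in = 3.8 / 13.8 = 0.27536232
Fraction remaining = 0.27536232
efficiency = (1 - 0.27536232) * 100 = 72.4638 %

72.4638 %


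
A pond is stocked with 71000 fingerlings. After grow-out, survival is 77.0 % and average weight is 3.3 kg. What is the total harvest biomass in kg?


Survivors = 71000 * 77.0/100 = 54670 fish
Harvest biomass = survivors * W_f = 54670 * 3.3 = 180411 kg

180411 kg


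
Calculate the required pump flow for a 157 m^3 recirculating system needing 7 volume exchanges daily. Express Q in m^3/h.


Daily recirculation volume = 157 m^3 * 7 = 1099 m^3/day
Flow rate Q = daily volume / 24 h = 1099 / 24 = 45.7917 m^3/h

45.7917 m^3/h


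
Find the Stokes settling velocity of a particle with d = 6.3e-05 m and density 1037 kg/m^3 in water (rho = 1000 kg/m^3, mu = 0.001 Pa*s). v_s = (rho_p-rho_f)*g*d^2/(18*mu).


Density difference: rho_p - rho_f = 1037 - 1000 = 37 kg/m^3
d^2 = (6.3e-05)^2 = 3.969e-09 m^2
Numerator = (rho_p - rho_f) * g * d^2 = 37 * 9.81 * 3.969e-09 = 1.4406279e-06
Denominator = 18 * mu = 18 * 0.001 = 0.018
v_s = 1.4406279e-06 / 0.018 = 8.00349e-05 m/s
Check: Re = rho_f * v_s * d / mu = 1000 * 8.00349e-05 * 6.3e-05 / 0.001 = 0.00504 < 1, so Stokes' law applies.

8.00349e-05 m/s


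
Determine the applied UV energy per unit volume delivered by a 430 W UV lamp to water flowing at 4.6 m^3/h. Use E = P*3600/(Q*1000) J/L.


Energy delivered per hour = 430 W * 3600 s = 1548000 J/h
Volume treated per hour = 4.6 m^3/h * 1000 = 4600 L/h
dose = 1548000 / 4600 = 336.522 J/L

336.522 J/L


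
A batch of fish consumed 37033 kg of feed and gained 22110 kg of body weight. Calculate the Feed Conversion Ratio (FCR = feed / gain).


FCR = feed consumed / weight gained
FCR = 37033 kg / 22110 kg = 1.67494

1.67494


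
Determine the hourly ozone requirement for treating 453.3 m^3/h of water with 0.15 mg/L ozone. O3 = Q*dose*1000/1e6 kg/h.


O3 demand (mg/h) = Q * dose * 1000 = 453.3 * 0.15 * 1000 = 67995 mg/h
Convert mg to kg: 67995 / 1e6 = 0.067995 kg/h

0.067995 kg/h


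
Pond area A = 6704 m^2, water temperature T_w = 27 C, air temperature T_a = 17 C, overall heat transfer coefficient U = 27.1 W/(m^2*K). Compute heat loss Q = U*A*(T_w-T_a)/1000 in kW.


Temperature difference dT = 27 - 17 = 10 K
Heat loss (W) = U * A * dT = 27.1 * 6704 * 10 = 1816784 W
Convert to kW: 1816784 / 1000 = 1816.784 kW

1816.784 kW


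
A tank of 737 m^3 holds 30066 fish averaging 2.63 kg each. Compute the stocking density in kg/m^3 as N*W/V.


Total biomass = 30066 fish * 2.63 kg = 79073.58 kg
Density = total biomass / volume = 79073.58 / 737 = 107.291 kg/m^3

107.291 kg/m^3


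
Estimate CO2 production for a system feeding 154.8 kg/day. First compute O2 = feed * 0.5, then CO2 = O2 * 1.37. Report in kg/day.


O2 = 154.8 * 0.5 = 77.4
CO2 = 77.4 * 1.37 = 106.038

106.038 kg/day


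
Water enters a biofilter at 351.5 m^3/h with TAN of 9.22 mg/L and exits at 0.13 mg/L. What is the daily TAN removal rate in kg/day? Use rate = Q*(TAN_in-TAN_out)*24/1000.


Concentration drop: TAN_in - TAN_out = 9.22 - 0.13 = 9.09 mg/L
Hourly TAN removed = Q * dTAN = 351.5 m^3/h * 9.09 mg/L = 3195.135 g/h  (m^3/h * mg/L = g/h)
Daily TAN removed = 3195.135 * 24 = 76683.24 g/day
Convert to kg/day: 76683.24 / 1000 = 76.68324 kg/day

76.68324 kg/day


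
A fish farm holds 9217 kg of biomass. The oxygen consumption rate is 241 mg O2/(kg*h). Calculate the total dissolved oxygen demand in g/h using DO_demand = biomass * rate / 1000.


Total O2 consumption (mg/h) = 9217 kg * 241 mg/(kg*h) = 2221297 mg/h
Convert to g/h: 2221297 / 1000 = 2221.297 g/h

2221.297 g/h


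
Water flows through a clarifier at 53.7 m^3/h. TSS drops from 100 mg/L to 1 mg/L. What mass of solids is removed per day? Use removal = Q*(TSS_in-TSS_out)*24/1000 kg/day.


Concentration drop: TSS_in - TSS_out = 100 - 1 = 99 mg/L
Hourly solids removed = Q * dTSS = 53.7 m^3/h * 99 mg/L = 5316.3 g/h  (m^3/h * mg/L = g/h)
Daily solids removed = 5316.3 * 24 = 127591.2 g/day
Convert g to kg: 127591.2 / 1000 = 127.5912 kg/day

127.5912 kg/day


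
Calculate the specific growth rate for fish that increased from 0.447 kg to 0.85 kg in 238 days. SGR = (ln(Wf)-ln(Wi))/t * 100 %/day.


ln(W_f) = ln(0.85) = -0.16251893
ln(W_i) = ln(0.447) = -0.80519668
ln(W_f) - ln(W_i) = -0.16251893 - -0.80519668 = 0.64267775
SGR = 0.64267775 / 238 * 100 = 0.270033 %/day

0.270033 %/day


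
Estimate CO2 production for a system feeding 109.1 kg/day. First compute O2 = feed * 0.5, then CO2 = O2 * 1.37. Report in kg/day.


O2 = 109.1 * 0.5 = 54.55
CO2 = 54.55 * 1.37 = 74.7335

74.7335 kg/day


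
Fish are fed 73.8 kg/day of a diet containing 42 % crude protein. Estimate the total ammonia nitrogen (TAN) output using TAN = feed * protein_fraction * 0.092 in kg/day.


Protein in feed = 73.8 * 42/100 = 30.996 kg/day
TAN = protein * 0.092 = 30.996 * 0.092 = 2.851632 kg/day

2.851632 kg/day


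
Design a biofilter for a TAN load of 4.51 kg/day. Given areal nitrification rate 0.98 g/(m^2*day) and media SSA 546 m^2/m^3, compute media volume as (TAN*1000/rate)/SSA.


A = 4.51*1000 / 0.98 = 4602.0408 m^2
V = 4602.0408 / 546 = 8.42865

8.42865 m^3


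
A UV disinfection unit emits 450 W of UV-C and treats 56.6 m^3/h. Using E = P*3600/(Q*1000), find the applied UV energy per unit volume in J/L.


Energy delivered per hour = 450 W * 3600 s = 1620000 J/h
Volume treated per hour = 56.6 m^3/h * 1000 = 56600 L/h
dose = 1620000 / 56600 = 28.6219 J/L

28.6219 J/L


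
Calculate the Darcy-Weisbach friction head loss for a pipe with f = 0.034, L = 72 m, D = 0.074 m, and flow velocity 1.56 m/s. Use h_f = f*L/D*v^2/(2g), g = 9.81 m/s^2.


v^2 = 1.56^2 = 2.4336 m^2/s^2
L/D = 72/0.074 = 972.97297
h_f = f*(L/D)*v^2/(2g) = 0.034 * 972.97297 * 2.4336 / 19.62 = 4.10327 m

4.10327 m


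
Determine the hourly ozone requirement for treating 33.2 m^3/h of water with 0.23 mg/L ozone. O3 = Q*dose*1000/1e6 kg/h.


O3 demand (mg/h) = Q * dose * 1000 = 33.2 * 0.23 * 1000 = 7636 mg/h
Convert mg to kg: 7636 / 1e6 = 0.007636 kg/h

0.007636 kg/h


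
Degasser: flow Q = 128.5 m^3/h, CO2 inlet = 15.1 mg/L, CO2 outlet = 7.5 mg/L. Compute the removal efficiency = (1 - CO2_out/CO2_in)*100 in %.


CO2_out / CO2_in = 7.5 / 15.1 = 0.49668874
Fraction remaining = 0.49668874
efficiency = (1 - 0.49668874) * 100 = 50.3311 %

50.3311 %


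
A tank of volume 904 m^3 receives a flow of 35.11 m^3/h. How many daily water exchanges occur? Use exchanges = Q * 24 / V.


Daily flow volume = 35.11 m^3/h * 24 h = 842.64 m^3/day
Exchanges = daily flow / tank volume = 842.64 / 904 = 0.932124 exchanges/day

0.932124 exchanges/day


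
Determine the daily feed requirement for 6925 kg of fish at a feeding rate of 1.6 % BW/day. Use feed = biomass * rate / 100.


Feeding rate fraction = 1.6% / 100 = 0.016
Daily feed = 6925 kg * 0.016 = 110.8 kg/day

110.8 kg/day


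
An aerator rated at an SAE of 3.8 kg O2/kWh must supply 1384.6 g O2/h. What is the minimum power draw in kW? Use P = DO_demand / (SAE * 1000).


SAE in g O2/kWh = 3.8 * 1000 = 3800 g/kWh
P = DO_demand / SAE_g = 1384.6 / 3800 = 0.364368 kW

0.364368 kW


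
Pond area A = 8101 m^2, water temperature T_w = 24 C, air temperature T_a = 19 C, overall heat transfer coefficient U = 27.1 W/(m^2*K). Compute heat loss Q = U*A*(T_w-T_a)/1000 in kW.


Temperature difference dT = 24 - 19 = 5 K
Heat loss (W) = U * A * dT = 27.1 * 8101 * 5 = 1097685.5 W
Convert to kW: 1097685.5 / 1000 = 1097.6855 kW

1097.6855 kW


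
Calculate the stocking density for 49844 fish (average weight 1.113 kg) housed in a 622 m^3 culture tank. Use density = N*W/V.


Total biomass = 49844 fish * 1.113 kg = 55476.372 kg
Density = total biomass / volume = 55476.372 / 622 = 89.1903 kg/m^3

89.1903 kg/m^3


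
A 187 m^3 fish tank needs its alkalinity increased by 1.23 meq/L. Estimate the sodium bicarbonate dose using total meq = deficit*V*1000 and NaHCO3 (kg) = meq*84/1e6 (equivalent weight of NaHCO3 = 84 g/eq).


Tank volume in L = 187 m^3 * 1000 = 187000 L
Total meq required = 1.23 meq/L * 187000 L = 230010 meq
NaHCO3 mass = 230010 meq * 84 mg/meq / 1e6 = 19.3208 kg

19.3208 kg


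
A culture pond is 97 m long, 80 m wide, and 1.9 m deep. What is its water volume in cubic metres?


Base area = L * W = 97 * 80 = 7760 m^2
Volume = area * depth = 7760 * 1.9 = 14744 m^3

14744 m^3


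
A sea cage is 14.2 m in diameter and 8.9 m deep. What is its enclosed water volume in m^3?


r = d/2 = 14.2/2 = 7.1 m
Base area = pi*r^2 = pi*7.1^2 = 158.36769 m^2
Volume = 158.36769 * 8.9 = 1409.47 m^3

1409.47 m^3


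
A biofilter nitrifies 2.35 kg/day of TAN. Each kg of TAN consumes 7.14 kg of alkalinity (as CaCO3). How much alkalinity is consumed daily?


Alkalinity factor: 7.14 kg CaCO3 consumed per kg TAN nitrified
alk = 2.35 kg TAN * 7.14 = 16.779 kg CaCO3/day

16.779 kg CaCO3/day


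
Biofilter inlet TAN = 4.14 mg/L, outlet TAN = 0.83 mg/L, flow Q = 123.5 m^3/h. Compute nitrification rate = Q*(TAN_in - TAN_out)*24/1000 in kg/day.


Concentration drop: TAN_in - TAN_out = 4.14 - 0.83 = 3.31 mg/L
Hourly TAN removed = Q * dTAN = 123.5 m^3/h * 3.31 mg/L = 408.785 g/h  (m^3/h * mg/L = g/h)
Daily TAN removed = 408.785 * 24 = 9810.84 g/day
Convert to kg/day: 9810.84 / 1000 = 9.81084 kg/day

9.81084 kg/day


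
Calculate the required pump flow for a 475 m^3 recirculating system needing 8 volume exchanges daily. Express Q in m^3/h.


Daily recirculation volume = 475 m^3 * 8 = 3800 m^3/day
Flow rate Q = daily volume / 24 h = 3800 / 24 = 158.333 m^3/h

158.333 m^3/h


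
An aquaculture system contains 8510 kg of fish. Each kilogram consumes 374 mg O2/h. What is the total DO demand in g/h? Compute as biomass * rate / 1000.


Total O2 consumption (mg/h) = 8510 kg * 374 mg/(kg*h) = 3182740 mg/h
Convert to g/h: 3182740 / 1000 = 3182.74 g/h

3182.74 g/h


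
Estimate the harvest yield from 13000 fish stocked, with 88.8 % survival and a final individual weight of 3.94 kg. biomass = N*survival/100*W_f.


Survivors = 13000 * 88.8/100 = 11544 fish
Harvest biomass = survivors * W_f = 11544 * 3.94 = 45483.36 kg

45483.36 kg


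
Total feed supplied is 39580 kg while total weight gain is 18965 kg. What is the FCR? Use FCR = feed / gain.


FCR = feed consumed / weight gained
FCR = 39580 kg / 18965 kg = 2.087

2.087


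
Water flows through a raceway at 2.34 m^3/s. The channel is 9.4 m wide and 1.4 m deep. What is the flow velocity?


Cross-sectional area = W * d = 9.4 * 1.4 = 13.16 m^2
Velocity = Q / A = 2.34 / 13.16 = 0.177812 m/s

0.177812 m/s


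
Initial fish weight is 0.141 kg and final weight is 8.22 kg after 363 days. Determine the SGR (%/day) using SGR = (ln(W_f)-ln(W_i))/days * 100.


ln(W_f) = ln(8.22) = 2.1065702
ln(W_i) = ln(0.141) = -1.9589954
ln(W_f) - ln(W_i) = 2.1065702 - -1.9589954 = 4.0655656
SGR = 4.0655656 / 363 * 100 = 1.11999 %/day

1.11999 %/day


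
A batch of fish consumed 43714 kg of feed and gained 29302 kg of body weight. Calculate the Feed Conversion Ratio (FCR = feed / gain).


FCR = feed consumed / weight gained
FCR = 43714 kg / 29302 kg = 1.49184

1.49184


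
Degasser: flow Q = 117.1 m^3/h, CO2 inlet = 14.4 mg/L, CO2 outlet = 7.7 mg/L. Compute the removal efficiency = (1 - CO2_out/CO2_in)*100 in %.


CO2_out / CO2_in = 7.7 / 14.4 = 0.53472222
Fraction remaining = 0.53472222
efficiency = (1 - 0.53472222) * 100 = 46.5278 %

46.5278 %


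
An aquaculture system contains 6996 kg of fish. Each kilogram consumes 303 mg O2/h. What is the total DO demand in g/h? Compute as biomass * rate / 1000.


Total O2 consumption (mg/h) = 6996 kg * 303 mg/(kg*h) = 2119788 mg/h
Convert to g/h: 2119788 / 1000 = 2119.788 g/h

2119.788 g/h


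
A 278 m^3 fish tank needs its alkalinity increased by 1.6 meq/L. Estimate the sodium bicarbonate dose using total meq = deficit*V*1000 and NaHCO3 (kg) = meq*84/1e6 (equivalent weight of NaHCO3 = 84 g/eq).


Tank volume in L = 278 m^3 * 1000 = 278000 L
Total meq required = 1.6 meq/L * 278000 L = 444800 meq
NaHCO3 mass = 444800 meq * 84 mg/meq / 1e6 = 37.3632 kg

37.3632 kg


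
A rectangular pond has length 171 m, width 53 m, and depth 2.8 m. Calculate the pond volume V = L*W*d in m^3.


Base area = L * W = 171 * 53 = 9063 m^2
Volume = area * depth = 9063 * 2.8 = 25376.4 m^3

25376.4 m^3


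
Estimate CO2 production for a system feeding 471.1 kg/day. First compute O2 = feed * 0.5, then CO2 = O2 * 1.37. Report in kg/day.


O2 = 471.1 * 0.5 = 235.55
CO2 = 235.55 * 1.37 = 322.7035

322.7035 kg/day


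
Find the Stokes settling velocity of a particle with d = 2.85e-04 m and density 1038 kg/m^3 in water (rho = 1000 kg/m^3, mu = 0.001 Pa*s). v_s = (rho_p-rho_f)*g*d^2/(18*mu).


Density difference: rho_p - rho_f = 1038 - 1000 = 38 kg/m^3
d^2 = (2.85e-04)^2 = 8.1225e-08 m^2
Numerator = (rho_p - rho_f) * g * d^2 = 38 * 9.81 * 8.1225e-08 = 3.0279056e-05
Denominator = 18 * mu = 18 * 0.001 = 0.018
v_s = 3.0279056e-05 / 0.018 = 0.00168217 m/s
Check: Re = rho_f * v_s * d / mu = 1000 * 0.00168217 * 2.85e-04 / 0.001 = 0.479 < 1, so Stokes' law applies.

0.00168217 m/s


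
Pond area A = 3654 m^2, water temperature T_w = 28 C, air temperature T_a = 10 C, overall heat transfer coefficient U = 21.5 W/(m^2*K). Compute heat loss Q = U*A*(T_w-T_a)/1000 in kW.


Temperature difference dT = 28 - 10 = 18 K
Heat loss (W) = U * A * dT = 21.5 * 3654 * 18 = 1414098 W
Convert to kW: 1414098 / 1000 = 1414.098 kW

1414.098 kW


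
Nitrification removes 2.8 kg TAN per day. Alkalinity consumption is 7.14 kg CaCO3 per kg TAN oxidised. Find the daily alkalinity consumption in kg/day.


Alkalinity factor: 7.14 kg CaCO3 consumed per kg TAN nitrified
alk = 2.8 kg TAN * 7.14 = 19.992 kg CaCO3/day

19.992 kg CaCO3/day


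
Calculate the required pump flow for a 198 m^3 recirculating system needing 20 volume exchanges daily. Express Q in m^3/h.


Daily recirculation volume = 198 m^3 * 20 = 3960 m^3/day
Flow rate Q = daily volume / 24 h = 3960 / 24 = 165 m^3/h

165 m^3/h


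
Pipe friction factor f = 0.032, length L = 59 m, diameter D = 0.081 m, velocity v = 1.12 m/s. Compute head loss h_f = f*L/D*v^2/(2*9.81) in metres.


v^2 = 1.12^2 = 1.2544 m^2/s^2
L/D = 59/0.081 = 728.39506
h_f = f*(L/D)*v^2/(2g) = 0.032 * 728.39506 * 1.2544 / 19.62 = 1.49023 m

1.49023 m


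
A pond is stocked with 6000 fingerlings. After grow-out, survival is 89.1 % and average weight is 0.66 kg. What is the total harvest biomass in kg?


Survivors = 6000 * 89.1/100 = 5346 fish
Harvest biomass = survivors * W_f = 5346 * 0.66 = 3528.36 kg

3528.36 kg


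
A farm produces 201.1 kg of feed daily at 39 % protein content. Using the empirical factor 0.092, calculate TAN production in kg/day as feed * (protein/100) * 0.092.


Protein in feed = 201.1 * 39/100 = 78.429 kg/day
TAN = protein * 0.092 = 78.429 * 0.092 = 7.215468 kg/day

7.215468 kg/day


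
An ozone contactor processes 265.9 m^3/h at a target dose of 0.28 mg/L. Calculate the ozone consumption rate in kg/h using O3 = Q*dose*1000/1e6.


O3 demand (mg/h) = Q * dose * 1000 = 265.9 * 0.28 * 1000 = 74452 mg/h
Convert mg to kg: 74452 / 1e6 = 0.074452 kg/h

0.074452 kg/h


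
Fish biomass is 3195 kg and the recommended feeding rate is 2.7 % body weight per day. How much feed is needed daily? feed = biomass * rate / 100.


Feeding rate fraction = 2.7% / 100 = 0.027
Daily feed = 3195 kg * 0.027 = 86.265 kg/day

86.265 kg/day


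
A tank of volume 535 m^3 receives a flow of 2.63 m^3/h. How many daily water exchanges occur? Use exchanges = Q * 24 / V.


Daily flow volume = 2.63 m^3/h * 24 h = 63.12 m^3/day
Exchanges = daily flow / tank volume = 63.12 / 535 = 0.117981 exchanges/day

0.117981 exchanges/day


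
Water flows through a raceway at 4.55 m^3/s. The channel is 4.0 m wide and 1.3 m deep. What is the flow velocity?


Cross-sectional area = W * d = 4.0 * 1.3 = 5.2 m^2
Velocity = Q / A = 4.55 / 5.2 = 0.875 m/s

0.875 m/s


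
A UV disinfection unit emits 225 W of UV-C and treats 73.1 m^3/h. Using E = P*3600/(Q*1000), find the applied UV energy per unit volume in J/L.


Energy delivered per hour = 225 W * 3600 s = 810000 J/h
Volume treated per hour = 73.1 m^3/h * 1000 = 73100 L/h
dose = 810000 / 73100 = 11.0807 J/L

11.0807 J/L


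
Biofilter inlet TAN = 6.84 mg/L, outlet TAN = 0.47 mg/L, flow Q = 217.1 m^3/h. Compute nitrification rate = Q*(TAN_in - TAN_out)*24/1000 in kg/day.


Concentration drop: TAN_in - TAN_out = 6.84 - 0.47 = 6.37 mg/L
Hourly TAN removed = Q * dTAN = 217.1 m^3/h * 6.37 mg/L = 1382.927 g/h  (m^3/h * mg/L = g/h)
Daily TAN removed = 1382.927 * 24 = 33190.248 g/day
Convert to kg/day: 33190.248 / 1000 = 33.190248 kg/day

33.190248 kg/day


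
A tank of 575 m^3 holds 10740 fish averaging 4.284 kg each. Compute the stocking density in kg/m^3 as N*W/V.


Total biomass = 10740 fish * 4.284 kg = 46010.16 kg
Density = total biomass / volume = 46010.16 / 575 = 80.0177 kg/m^3

80.0177 kg/m^3


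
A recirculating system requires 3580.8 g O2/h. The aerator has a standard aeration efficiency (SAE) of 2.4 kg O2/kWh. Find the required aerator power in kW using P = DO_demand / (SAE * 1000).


SAE in g O2/kWh = 2.4 * 1000 = 2400 g/kWh
P = DO_demand / SAE_g = 3580.8 / 2400 = 1.492 kW

1.492 kW


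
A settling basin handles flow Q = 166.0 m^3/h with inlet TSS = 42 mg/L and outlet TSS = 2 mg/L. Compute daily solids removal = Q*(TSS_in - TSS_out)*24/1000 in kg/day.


Concentration drop: TSS_in - TSS_out = 42 - 2 = 40 mg/L
Hourly solids removed = Q * dTSS = 166.0 m^3/h * 40 mg/L = 6640 g/h  (m^3/h * mg/L = g/h)
Daily solids removed = 6640 * 24 = 159360 g/day
Convert g to kg: 159360 / 1000 = 159.36 kg/day

159.36 kg/day


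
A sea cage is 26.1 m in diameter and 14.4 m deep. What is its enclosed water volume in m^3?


r = d/2 = 26.1/2 = 13.05 m
Base area = pi*r^2 = pi*13.05^2 = 535.02108 m^2
Volume = 535.02108 * 14.4 = 7704.3 m^3

7704.3 m^3


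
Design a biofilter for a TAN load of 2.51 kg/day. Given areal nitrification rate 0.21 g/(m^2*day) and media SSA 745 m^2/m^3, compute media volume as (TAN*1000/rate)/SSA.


A = 2.51*1000 / 0.21 = 11952.381 m^2
V = 11952.381 / 745 = 16.0435

16.0435 m^3


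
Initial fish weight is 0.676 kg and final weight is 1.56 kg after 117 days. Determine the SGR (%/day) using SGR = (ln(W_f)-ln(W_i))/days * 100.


ln(W_f) = ln(1.56) = 0.44468582
ln(W_i) = ln(0.676) = -0.3915622
ln(W_f) - ln(W_i) = 0.44468582 - -0.3915622 = 0.83624802
SGR = 0.83624802 / 117 * 100 = 0.714742 %/day

0.714742 %/day
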